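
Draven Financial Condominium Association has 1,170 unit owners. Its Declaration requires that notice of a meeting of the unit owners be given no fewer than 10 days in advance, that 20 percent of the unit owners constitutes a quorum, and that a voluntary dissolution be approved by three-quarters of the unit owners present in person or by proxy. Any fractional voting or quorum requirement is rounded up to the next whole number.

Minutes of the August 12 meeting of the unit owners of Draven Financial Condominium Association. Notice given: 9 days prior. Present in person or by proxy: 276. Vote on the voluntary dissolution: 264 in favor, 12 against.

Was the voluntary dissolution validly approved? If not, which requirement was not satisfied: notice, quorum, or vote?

Invalid — notice requirement not satisfied.

Notice: 9 days given; 10 required. Not satisfied.
Quorum: 20% of 1,170 = 234; 276 present. Satisfied.
Vote: requires three-fourths of those present (276); 3/4 of 276 = 207, so 207 needed; 264 in favor. Satisfied.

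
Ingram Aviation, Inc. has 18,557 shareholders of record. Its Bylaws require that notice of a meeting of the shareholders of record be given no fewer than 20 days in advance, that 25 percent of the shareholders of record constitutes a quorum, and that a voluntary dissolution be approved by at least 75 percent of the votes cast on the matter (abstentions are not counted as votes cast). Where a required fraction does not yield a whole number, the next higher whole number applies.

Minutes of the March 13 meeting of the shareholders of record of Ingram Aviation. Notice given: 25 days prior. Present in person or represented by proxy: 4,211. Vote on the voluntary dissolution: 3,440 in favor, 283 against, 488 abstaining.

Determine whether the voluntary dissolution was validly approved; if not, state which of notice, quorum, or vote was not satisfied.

Notice: 25 days given; 20 required. Satisfied.
Quorum: 25% of 18,557 = 4,639.25, rounded up to 4,640; 4,211 present. Not satisfied.
Vote: requires three-fourths of the votes cast (4,211 − 488 abstaining = 3,723); 3/4 of 3723 = 2792.25, rounded up to 2793, so 2,793 needed; 3,440 in favor. Satisfied.

Invalid — quorum requirement not satisfied.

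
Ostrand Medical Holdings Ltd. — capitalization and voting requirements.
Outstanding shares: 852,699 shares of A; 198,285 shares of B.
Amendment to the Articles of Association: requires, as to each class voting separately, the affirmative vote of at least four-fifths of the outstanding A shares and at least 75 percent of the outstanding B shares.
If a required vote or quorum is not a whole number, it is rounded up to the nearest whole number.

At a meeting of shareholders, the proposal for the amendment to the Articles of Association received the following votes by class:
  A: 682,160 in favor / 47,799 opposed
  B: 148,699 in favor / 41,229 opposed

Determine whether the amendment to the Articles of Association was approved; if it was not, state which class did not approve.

Not approved — the B shares did not give the required vote.

A: 4/5 of 852699 = 682159.20, rounded up to 682160; 682,160 required, 682,160 in favor — approved.
B: 3/4 of 198285 = 148713.75, rounded up to 148714; 148,714 required, 148,699 in favor — not approved.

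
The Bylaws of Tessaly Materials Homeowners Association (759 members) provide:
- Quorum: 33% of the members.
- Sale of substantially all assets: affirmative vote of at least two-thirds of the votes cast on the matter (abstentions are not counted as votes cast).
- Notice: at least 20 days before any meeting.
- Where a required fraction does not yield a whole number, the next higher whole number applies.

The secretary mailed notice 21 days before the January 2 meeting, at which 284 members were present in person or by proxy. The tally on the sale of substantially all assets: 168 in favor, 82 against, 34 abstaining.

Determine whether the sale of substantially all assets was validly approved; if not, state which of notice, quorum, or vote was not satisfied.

Notice: 21 days given; 20 required. Satisfied.
Quorum: 33% of 759 = 250.47, rounded up to 251; 284 present. Satisfied.
Vote: requires two-thirds of the votes cast (284 − 34 abstaining = 250); 2/3 of 250 = 166.67, rounded up to 167, so 167 needed; 168 in favor. Satisfied.

Valid — all requirements satisfied.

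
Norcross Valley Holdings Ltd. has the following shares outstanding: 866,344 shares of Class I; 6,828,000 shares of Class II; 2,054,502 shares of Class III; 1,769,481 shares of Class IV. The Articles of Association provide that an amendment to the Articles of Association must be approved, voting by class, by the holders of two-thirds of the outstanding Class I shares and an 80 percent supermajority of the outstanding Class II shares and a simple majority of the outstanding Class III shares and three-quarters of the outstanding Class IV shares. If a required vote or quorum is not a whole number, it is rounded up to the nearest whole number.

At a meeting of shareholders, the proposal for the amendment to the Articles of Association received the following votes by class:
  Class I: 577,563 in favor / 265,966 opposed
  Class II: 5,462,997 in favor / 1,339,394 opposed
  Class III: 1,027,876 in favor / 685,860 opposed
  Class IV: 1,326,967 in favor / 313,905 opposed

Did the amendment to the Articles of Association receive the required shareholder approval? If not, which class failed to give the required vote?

Class I: 2/3 of 866344 = 577562.67, rounded up to 577563; 577,563 required, 577,563 in favor — approved.
Class II: 4/5 of 6828000 = 5462400; 5,462,400 required, 5,462,997 in favor — approved.
Class III: a majority of 2054502 is 1027252; 1,027,252 required, 1,027,876 in favor — approved.
Class IV: 3/4 of 1769481 = 1327110.75, rounded up to 1327111; 1,327,111 required, 1,326,967 in favor — not approved.

Not approved — the Class IV shares did not give the required vote.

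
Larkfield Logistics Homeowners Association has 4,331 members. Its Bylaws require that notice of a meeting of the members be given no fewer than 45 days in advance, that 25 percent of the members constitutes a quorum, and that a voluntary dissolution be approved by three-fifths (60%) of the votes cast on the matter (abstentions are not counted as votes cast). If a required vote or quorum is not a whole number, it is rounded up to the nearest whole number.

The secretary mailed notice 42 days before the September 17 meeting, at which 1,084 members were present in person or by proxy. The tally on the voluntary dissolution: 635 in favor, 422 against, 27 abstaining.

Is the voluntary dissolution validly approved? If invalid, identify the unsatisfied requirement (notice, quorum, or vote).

Notice: 42 days given; 45 required. Not satisfied.
Quorum: 25% of 4,331 = 1,082.75, rounded up to 1,083; 1,084 present. Satisfied.
Vote: requires three-fifths of the votes cast (1,084 − 27 abstaining = 1,057); 3/5 of 1057 = 634.20, rounded up to 635, so 635 needed; 635 in favor. Satisfied.

Invalid — notice requirement not satisfied.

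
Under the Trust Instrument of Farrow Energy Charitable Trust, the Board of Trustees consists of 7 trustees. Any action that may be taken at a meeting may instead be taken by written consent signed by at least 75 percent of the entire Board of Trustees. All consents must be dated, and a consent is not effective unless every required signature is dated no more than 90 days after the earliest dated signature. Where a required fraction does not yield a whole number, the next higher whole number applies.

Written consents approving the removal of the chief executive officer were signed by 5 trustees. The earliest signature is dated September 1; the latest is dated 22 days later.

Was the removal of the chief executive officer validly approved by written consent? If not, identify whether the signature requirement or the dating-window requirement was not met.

Signatures required: at least 75 percent of 7 — 3/4 of 7 = 5.25, rounded up to 6, so 6 needed; 5 signed. Insufficient.
Dating window: the latest signature is 22 days after the earliest; the limit is 90 days. Within the window.

Not effective — insufficient signatures.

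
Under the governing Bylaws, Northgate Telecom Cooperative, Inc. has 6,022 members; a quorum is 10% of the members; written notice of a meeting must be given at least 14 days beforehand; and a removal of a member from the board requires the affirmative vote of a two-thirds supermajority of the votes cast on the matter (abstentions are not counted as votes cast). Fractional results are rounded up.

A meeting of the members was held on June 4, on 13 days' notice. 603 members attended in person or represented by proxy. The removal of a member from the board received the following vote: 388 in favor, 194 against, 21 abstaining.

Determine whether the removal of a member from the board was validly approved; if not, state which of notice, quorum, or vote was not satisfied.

Invalid — notice requirement not satisfied.

Notice: 13 days given; 14 required. Not satisfied.
Quorum: 10% of 6,022 = 602.20, rounded up to 603; 603 present. Satisfied.
Vote: requires two-thirds of the votes cast (603 − 21 abstaining = 582); 2/3 of 582 = 388, so 388 needed; 388 in favor. Satisfied.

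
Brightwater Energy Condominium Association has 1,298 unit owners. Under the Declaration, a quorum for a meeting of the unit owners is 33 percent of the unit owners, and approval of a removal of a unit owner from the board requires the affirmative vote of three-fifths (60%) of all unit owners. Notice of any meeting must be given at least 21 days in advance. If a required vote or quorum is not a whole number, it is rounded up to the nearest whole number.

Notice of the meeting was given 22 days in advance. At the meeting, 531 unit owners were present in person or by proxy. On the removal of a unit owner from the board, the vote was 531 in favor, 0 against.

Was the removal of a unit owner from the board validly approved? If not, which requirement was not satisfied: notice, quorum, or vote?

Notice: 22 days given; 21 required. Satisfied.
Quorum: 33% of 1,298 = 428.34, rounded up to 429; 531 present. Satisfied.
Vote: requires three-fifths of all unit owners (1,298); 3/5 of 1298 = 778.80, rounded up to 779, so 779 needed; 531 in favor. Not satisfied.

Invalid — vote requirement not satisfied.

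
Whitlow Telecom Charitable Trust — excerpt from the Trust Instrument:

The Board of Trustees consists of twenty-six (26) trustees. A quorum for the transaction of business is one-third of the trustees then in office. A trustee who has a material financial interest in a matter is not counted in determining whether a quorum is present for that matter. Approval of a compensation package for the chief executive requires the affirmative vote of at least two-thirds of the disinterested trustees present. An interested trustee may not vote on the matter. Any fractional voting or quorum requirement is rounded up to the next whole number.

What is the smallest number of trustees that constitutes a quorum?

1/3 of 26 = 8.67, rounded up to 9.

9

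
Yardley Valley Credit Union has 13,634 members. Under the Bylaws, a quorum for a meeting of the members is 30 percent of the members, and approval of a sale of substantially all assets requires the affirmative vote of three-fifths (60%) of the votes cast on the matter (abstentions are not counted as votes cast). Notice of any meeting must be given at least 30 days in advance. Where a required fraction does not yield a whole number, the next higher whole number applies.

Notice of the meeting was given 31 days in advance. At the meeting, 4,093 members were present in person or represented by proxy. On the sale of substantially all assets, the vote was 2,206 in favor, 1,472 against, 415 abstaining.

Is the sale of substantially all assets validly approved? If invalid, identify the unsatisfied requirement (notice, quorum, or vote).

Notice: 31 days given; 30 required. Satisfied.
Quorum: 30% of 13,634 = 4,090.20, rounded up to 4,091; 4,093 present. Satisfied.
Vote: requires three-fifths of the votes cast (4,093 − 415 abstaining = 3,678); 3/5 of 3678 = 2206.80, rounded up to 2207, so 2,207 needed; 2,206 in favor. Not satisfied.

Invalid — vote requirement not satisfied.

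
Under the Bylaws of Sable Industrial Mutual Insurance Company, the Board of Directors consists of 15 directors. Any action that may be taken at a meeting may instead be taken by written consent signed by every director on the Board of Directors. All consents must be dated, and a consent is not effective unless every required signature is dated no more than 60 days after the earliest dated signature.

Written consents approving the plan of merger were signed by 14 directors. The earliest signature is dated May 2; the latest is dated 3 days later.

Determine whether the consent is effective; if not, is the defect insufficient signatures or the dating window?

Not effective — insufficient signatures.

Signatures required: all of 15 — unanimous means all 15, so 15 needed; 14 signed. Insufficient.
Dating window: the latest signature is 3 days after the earliest; the limit is 60 days. Within the window.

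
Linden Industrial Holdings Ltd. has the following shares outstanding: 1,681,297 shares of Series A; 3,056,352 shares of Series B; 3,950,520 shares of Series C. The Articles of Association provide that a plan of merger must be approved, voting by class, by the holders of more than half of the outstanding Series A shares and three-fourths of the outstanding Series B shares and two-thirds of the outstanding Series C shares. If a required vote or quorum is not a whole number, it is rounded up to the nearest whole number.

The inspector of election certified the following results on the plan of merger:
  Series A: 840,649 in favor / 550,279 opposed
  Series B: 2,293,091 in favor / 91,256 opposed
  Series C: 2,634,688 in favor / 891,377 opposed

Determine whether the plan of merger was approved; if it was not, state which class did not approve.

Series A: a majority of 1681297 is 840649; 840,649 required, 840,649 in favor — approved.
Series B: 3/4 of 3056352 = 2292264; 2,292,264 required, 2,293,091 in favor — approved.
Series C: 2/3 of 3950520 = 2633680; 2,633,680 required, 2,634,688 in favor — approved.

Approved — every class gave the required vote.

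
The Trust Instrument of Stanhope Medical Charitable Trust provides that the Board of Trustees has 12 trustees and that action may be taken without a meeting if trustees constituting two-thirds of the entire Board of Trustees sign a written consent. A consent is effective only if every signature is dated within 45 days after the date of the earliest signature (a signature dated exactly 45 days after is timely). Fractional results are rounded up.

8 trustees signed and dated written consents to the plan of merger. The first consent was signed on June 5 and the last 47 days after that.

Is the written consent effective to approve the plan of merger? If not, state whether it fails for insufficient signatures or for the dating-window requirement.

Signatures required: two-thirds of 12 — 2/3 of 12 = 8, so 8 needed; 8 signed. Sufficient.
Dating window: the latest signature is 47 days after the earliest; the limit is 45 days. Outside the window.

Not effective — dating-window requirement not satisfied.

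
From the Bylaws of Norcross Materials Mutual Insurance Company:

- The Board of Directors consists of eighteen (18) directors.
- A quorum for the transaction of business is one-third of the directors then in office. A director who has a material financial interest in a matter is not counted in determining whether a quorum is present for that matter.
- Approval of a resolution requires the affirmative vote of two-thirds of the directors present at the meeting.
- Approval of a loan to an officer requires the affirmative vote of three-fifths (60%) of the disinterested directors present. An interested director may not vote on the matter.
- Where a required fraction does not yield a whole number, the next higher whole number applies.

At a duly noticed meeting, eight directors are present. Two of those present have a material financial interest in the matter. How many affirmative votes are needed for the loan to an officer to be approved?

The loan to an officer requires three-fifths of the disinterested directors present (8 − 2 = 6).
3/5 of 6 = 3.60, rounded up to 4.

4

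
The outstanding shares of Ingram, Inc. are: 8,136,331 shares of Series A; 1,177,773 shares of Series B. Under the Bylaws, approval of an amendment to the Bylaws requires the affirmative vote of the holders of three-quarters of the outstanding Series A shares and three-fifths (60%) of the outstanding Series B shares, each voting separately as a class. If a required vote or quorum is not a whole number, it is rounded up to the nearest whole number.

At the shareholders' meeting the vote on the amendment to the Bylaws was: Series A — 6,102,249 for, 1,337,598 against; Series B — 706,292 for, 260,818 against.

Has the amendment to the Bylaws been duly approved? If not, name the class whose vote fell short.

Not approved — the Series B shares did not give the required vote.

Series A: 3/4 of 8136331 = 6102248.25, rounded up to 6102249; 6,102,249 required, 6,102,249 in favor — approved.
Series B: 3/5 of 1177773 = 706663.80, rounded up to 706664; 706,664 required, 706,292 in favor — not approved.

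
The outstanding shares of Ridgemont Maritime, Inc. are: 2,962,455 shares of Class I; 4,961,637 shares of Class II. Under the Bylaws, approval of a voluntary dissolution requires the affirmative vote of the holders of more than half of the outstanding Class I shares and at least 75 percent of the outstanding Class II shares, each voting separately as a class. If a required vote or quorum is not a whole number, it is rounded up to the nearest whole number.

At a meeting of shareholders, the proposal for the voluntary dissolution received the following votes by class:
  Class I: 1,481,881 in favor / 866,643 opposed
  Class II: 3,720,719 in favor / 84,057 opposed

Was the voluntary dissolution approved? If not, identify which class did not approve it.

Not approved — the Class II shares did not give the required vote.

Class I: a majority of 2962455 is 1481228; 1,481,228 required, 1,481,881 in favor — approved.
Class II: 3/4 of 4961637 = 3721227.75, rounded up to 3721228; 3,721,228 required, 3,720,719 in favor — not approved.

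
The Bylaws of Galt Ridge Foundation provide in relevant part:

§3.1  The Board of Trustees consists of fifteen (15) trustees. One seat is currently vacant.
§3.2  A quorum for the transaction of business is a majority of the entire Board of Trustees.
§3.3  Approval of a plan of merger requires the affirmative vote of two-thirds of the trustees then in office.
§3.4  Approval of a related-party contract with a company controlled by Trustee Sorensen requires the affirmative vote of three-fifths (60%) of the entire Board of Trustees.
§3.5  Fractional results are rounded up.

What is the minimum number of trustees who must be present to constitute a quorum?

8

A majority of 15 is 8.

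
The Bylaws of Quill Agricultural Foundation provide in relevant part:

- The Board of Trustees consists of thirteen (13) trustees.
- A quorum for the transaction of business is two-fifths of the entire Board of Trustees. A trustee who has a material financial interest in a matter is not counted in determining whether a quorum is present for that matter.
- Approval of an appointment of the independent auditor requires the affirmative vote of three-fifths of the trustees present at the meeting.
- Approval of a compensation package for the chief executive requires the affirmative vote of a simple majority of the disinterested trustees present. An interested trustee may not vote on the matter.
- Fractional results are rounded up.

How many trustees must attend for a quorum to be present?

2/5 of 13 = 5.20, rounded up to 6.

6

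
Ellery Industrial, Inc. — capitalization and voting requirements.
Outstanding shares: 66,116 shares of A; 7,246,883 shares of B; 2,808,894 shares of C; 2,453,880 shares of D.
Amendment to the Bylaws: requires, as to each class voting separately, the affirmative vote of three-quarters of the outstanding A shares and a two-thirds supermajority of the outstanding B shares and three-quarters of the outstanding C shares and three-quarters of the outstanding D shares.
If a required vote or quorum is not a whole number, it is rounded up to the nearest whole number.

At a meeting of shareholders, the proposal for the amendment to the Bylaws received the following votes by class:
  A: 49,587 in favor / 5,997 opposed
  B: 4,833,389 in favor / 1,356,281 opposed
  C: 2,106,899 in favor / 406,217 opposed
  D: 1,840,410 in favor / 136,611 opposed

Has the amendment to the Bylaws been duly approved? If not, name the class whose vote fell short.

Approved — every class gave the required vote.

A: 3/4 of 66116 = 49587; 49,587 required, 49,587 in favor — approved.
B: 2/3 of 7246883 = 4831255.33, rounded up to 4831256; 4,831,256 required, 4,833,389 in favor — approved.
C: 3/4 of 2808894 = 2106670.50, rounded up to 2106671; 2,106,671 required, 2,106,899 in favor — approved.
D: 3/4 of 2453880 = 1840410; 1,840,410 required, 1,840,410 in favor — approved.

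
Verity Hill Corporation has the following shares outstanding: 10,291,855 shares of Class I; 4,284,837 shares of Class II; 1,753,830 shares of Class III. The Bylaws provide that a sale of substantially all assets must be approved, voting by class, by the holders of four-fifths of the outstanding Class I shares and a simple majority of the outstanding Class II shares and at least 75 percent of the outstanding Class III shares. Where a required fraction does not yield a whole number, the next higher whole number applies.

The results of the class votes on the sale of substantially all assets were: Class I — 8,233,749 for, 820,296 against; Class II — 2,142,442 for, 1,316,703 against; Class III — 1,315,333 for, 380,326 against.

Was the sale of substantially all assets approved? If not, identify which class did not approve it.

Not approved — the Class III shares did not give the required vote.

Class I: 4/5 of 10291855 = 8233484; 8,233,484 required, 8,233,749 in favor — approved.
Class II: a majority of 4284837 is 2142419; 2,142,419 required, 2,142,442 in favor — approved.
Class III: 3/4 of 1753830 = 1315372.50, rounded up to 1315373; 1,315,373 required, 1,315,333 in favor — not approved.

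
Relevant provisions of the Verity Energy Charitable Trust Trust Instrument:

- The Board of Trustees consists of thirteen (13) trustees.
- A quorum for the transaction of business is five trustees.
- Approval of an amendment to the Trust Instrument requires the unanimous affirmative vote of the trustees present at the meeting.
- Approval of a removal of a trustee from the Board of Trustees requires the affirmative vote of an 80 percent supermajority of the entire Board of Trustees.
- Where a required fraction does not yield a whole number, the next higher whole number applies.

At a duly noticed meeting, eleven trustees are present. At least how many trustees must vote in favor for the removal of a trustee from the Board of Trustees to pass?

11

The removal of a trustee from the Board of Trustees requires four-fifths of the entire Board of Trustees (13).
4/5 of 13 = 10.40, rounded up to 11.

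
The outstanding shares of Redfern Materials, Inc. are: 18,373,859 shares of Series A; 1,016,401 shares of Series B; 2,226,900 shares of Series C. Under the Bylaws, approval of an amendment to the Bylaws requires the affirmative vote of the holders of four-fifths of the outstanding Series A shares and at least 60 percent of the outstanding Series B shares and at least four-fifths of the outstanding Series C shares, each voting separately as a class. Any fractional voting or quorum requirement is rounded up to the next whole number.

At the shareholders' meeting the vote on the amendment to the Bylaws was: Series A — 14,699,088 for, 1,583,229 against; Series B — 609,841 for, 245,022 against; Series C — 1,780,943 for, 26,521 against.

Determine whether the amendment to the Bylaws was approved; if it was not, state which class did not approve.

Not approved — the Series C shares did not give the required vote.

Series A: 4/5 of 18373859 = 14699087.20, rounded up to 14699088; 14,699,088 required, 14,699,088 in favor — approved.
Series B: 3/5 of 1016401 = 609840.60, rounded up to 609841; 609,841 required, 609,841 in favor — approved.
Series C: 4/5 of 2226900 = 1781520; 1,781,520 required, 1,780,943 in favor — not approved.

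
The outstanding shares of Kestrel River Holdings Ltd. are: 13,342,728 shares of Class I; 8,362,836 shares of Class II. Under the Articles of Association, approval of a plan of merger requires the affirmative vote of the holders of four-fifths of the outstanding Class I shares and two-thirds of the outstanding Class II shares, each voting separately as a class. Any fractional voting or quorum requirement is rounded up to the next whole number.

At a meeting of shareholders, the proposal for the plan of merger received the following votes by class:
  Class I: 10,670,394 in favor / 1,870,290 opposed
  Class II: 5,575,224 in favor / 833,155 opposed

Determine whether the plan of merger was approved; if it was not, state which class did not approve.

Class I: 4/5 of 13342728 = 10674182.40, rounded up to 10674183; 10,674,183 required, 10,670,394 in favor — not approved.
Class II: 2/3 of 8362836 = 5575224; 5,575,224 required, 5,575,224 in favor — approved.

Not approved — the Class I shares did not give the required vote.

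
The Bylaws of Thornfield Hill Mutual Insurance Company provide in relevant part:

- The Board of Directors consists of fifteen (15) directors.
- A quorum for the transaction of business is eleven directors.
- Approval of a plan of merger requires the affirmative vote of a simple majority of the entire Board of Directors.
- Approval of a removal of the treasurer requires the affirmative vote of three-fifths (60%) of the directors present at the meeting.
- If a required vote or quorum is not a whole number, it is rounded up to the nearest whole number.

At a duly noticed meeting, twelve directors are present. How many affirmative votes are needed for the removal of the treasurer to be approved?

8

The removal of the treasurer requires three-fifths of the directors present (12).
3/5 of 12 = 7.20, rounded up to 8.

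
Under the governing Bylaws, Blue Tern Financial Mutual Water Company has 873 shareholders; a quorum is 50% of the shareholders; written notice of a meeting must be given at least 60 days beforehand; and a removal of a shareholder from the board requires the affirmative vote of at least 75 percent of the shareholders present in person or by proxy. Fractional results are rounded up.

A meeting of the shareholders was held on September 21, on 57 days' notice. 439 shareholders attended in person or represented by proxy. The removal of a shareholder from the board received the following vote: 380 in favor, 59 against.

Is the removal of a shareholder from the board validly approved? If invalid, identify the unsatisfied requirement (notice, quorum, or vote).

Notice: 57 days given; 60 required. Not satisfied.
Quorum: 50% of 873 = 436.50, rounded up to 437; 439 present. Satisfied.
Vote: requires three-fourths of those present (439); 3/4 of 439 = 329.25, rounded up to 330, so 330 needed; 380 in favor. Satisfied.

Invalid — notice requirement not satisfied.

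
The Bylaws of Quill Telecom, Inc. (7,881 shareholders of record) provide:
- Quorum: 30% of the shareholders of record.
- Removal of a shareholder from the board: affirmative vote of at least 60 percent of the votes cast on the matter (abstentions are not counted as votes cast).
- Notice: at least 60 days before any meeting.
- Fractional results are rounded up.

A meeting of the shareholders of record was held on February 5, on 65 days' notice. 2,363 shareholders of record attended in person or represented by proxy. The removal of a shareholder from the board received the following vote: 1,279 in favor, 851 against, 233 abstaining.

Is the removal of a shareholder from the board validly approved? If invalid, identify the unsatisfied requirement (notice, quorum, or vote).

Invalid — quorum requirement not satisfied.

Notice: 65 days given; 60 required. Satisfied.
Quorum: 30% of 7,881 = 2,364.30, rounded up to 2,365; 2,363 present. Not satisfied.
Vote: requires three-fifths of the votes cast (2,363 − 233 abstaining = 2,130); 3/5 of 2130 = 1278, so 1,278 needed; 1,279 in favor. Satisfied.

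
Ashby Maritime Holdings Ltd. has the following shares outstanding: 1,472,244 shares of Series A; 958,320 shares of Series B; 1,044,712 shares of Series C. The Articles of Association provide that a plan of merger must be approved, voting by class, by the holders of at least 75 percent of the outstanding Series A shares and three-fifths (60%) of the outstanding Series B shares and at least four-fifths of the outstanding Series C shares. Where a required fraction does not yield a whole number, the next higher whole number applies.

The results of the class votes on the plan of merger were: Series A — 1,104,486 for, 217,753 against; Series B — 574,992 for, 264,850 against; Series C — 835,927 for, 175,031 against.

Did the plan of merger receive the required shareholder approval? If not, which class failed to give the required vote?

Approved — every class gave the required vote.

Series A: 3/4 of 1472244 = 1104183; 1,104,183 required, 1,104,486 in favor — approved.
Series B: 3/5 of 958320 = 574992; 574,992 required, 574,992 in favor — approved.
Series C: 4/5 of 1044712 = 835769.60, rounded up to 835770; 835,770 required, 835,927 in favor — approved.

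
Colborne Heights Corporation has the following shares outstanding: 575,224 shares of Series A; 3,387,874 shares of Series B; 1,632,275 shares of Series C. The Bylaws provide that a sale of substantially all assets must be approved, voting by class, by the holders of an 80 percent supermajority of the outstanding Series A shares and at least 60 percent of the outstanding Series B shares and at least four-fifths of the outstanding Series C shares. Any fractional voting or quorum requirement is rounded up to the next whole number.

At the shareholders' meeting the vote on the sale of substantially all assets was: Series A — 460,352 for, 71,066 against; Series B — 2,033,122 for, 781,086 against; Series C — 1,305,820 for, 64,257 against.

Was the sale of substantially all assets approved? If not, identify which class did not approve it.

Series A: 4/5 of 575224 = 460179.20, rounded up to 460180; 460,180 required, 460,352 in favor — approved.
Series B: 3/5 of 3387874 = 2032724.40, rounded up to 2032725; 2,032,725 required, 2,033,122 in favor — approved.
Series C: 4/5 of 1632275 = 1305820; 1,305,820 required, 1,305,820 in favor — approved.

Approved — every class gave the required vote.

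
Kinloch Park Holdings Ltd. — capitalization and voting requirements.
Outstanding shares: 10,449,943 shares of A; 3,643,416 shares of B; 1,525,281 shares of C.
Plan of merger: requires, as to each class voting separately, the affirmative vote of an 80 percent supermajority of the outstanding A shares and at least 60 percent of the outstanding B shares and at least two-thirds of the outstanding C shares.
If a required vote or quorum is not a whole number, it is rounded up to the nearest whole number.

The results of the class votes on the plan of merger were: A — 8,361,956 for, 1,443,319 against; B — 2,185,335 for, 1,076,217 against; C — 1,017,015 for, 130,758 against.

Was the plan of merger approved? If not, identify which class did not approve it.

Not approved — the B shares did not give the required vote.

A: 4/5 of 10449943 = 8359954.40, rounded up to 8359955; 8,359,955 required, 8,361,956 in favor — approved.
B: 3/5 of 3643416 = 2186049.60, rounded up to 2186050; 2,186,050 required, 2,185,335 in favor — not approved.
C: 2/3 of 1525281 = 1016854; 1,016,854 required, 1,017,015 in favor — approved.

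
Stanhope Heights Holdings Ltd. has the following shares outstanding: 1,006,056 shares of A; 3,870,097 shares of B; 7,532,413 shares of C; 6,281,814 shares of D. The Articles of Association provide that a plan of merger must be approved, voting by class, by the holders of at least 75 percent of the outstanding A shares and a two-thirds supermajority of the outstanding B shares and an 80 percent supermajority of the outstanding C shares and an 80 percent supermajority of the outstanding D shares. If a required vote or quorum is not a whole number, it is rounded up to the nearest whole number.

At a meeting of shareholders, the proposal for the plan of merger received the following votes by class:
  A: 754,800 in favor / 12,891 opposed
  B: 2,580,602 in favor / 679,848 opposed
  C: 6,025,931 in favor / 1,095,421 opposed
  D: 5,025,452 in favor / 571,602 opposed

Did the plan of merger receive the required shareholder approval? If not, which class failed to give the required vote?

Approved — every class gave the required vote.

A: 3/4 of 1006056 = 754542; 754,542 required, 754,800 in favor — approved.
B: 2/3 of 3870097 = 2580064.67, rounded up to 2580065; 2,580,065 required, 2,580,602 in favor — approved.
C: 4/5 of 7532413 = 6025930.40, rounded up to 6025931; 6,025,931 required, 6,025,931 in favor — approved.
D: 4/5 of 6281814 = 5025451.20, rounded up to 5025452; 5,025,452 required, 5,025,452 in favor — approved.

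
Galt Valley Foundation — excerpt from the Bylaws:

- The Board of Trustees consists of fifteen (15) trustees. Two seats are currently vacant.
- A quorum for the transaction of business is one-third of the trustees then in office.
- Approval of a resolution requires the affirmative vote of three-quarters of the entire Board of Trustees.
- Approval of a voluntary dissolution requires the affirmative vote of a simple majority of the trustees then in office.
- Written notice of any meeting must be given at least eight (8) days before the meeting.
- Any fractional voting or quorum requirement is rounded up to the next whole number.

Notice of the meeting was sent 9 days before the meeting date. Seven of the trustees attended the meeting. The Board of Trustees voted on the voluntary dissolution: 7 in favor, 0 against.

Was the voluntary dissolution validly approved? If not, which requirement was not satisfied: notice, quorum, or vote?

Valid — all requirements satisfied.

Notice: 9 days given; 8 required (9 ≥ 8). Satisfied.
Quorum: 7 present; quorum is 5. Satisfied.
Vote: the voluntary dissolution requires a majority of the trustees then in office (13). A majority of 13 is 7, so 7 affirmative votes are needed; 7 voted in favor. Satisfied.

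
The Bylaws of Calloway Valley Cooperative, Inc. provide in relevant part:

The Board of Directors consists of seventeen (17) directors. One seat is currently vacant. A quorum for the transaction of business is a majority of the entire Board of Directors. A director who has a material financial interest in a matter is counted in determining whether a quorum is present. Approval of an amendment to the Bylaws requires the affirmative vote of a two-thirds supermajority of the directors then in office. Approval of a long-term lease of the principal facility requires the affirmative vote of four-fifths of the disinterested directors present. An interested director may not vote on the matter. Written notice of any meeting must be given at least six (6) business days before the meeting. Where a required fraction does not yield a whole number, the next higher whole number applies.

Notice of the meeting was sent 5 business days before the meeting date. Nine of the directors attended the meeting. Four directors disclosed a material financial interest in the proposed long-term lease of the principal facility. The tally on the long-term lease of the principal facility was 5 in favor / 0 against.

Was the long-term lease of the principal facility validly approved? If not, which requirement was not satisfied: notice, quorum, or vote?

Notice: 5 business days given; 6 required (5 < 6). Not satisfied.
Quorum: 9 present (interested directors count toward quorum); quorum is 9. Satisfied.
Vote: the long-term lease of the principal facility requires four-fifths of the disinterested directors present (9 − 4 = 5). 4/5 of 5 = 4, so 4 affirmative votes are needed; 5 voted in favor. Satisfied.

Invalid — notice requirement not satisfied.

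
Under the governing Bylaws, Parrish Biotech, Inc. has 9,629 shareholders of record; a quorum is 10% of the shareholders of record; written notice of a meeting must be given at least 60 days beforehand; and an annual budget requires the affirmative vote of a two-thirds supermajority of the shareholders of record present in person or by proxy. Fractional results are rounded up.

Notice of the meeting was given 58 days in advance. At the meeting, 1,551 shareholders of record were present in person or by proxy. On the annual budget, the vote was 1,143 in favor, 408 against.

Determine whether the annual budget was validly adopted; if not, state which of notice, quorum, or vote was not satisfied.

Invalid — notice requirement not satisfied.

Notice: 58 days given; 60 required. Not satisfied.
Quorum: 10% of 9,629 = 962.90, rounded up to 963; 1,551 present. Satisfied.
Vote: requires two-thirds of those present (1,551); 2/3 of 1551 = 1034, so 1,034 needed; 1,143 in favor. Satisfied.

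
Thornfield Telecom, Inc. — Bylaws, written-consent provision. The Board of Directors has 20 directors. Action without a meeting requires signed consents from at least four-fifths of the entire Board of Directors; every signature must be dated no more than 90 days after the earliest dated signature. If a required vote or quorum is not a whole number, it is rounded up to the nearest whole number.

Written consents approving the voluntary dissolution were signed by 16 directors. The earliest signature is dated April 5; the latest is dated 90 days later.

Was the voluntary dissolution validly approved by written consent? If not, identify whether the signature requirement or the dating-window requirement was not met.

Effective — both the signature and dating-window requirements are satisfied.

Signatures required: at least four-fifths of 20 — 4/5 of 20 = 16, so 16 needed; 16 signed. Sufficient.
Dating window: the latest signature is 90 days after the earliest; the limit is 90 days. Within the window.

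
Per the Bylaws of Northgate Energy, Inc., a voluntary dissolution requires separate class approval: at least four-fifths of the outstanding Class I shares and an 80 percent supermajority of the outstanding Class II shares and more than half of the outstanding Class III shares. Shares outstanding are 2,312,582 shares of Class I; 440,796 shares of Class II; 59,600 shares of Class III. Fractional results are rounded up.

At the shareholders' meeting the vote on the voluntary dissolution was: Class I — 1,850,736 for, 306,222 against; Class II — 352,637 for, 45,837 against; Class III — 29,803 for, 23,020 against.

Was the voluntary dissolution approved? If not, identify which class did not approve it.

Approved — every class gave the required vote.

Class I: 4/5 of 2312582 = 1850065.60, rounded up to 1850066; 1,850,066 required, 1,850,736 in favor — approved.
Class II: 4/5 of 440796 = 352636.80, rounded up to 352637; 352,637 required, 352,637 in favor — approved.
Class III: a majority of 59600 is 29801; 29,801 required, 29,803 in favor — approved.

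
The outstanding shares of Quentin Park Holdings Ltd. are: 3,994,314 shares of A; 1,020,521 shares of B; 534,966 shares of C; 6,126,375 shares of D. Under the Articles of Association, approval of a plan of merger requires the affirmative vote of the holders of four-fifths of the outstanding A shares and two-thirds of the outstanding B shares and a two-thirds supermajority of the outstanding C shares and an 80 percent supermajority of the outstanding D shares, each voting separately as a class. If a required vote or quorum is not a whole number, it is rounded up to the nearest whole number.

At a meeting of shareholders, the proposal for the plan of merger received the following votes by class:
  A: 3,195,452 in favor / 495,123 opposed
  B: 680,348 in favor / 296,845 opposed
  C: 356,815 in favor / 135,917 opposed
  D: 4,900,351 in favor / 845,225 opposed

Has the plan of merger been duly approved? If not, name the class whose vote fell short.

A: 4/5 of 3994314 = 3195451.20, rounded up to 3195452; 3,195,452 required, 3,195,452 in favor — approved.
B: 2/3 of 1020521 = 680347.33, rounded up to 680348; 680,348 required, 680,348 in favor — approved.
C: 2/3 of 534966 = 356644; 356,644 required, 356,815 in favor — approved.
D: 4/5 of 6126375 = 4901100; 4,901,100 required, 4,900,351 in favor — not approved.

Not approved — the D shares did not give the required vote.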